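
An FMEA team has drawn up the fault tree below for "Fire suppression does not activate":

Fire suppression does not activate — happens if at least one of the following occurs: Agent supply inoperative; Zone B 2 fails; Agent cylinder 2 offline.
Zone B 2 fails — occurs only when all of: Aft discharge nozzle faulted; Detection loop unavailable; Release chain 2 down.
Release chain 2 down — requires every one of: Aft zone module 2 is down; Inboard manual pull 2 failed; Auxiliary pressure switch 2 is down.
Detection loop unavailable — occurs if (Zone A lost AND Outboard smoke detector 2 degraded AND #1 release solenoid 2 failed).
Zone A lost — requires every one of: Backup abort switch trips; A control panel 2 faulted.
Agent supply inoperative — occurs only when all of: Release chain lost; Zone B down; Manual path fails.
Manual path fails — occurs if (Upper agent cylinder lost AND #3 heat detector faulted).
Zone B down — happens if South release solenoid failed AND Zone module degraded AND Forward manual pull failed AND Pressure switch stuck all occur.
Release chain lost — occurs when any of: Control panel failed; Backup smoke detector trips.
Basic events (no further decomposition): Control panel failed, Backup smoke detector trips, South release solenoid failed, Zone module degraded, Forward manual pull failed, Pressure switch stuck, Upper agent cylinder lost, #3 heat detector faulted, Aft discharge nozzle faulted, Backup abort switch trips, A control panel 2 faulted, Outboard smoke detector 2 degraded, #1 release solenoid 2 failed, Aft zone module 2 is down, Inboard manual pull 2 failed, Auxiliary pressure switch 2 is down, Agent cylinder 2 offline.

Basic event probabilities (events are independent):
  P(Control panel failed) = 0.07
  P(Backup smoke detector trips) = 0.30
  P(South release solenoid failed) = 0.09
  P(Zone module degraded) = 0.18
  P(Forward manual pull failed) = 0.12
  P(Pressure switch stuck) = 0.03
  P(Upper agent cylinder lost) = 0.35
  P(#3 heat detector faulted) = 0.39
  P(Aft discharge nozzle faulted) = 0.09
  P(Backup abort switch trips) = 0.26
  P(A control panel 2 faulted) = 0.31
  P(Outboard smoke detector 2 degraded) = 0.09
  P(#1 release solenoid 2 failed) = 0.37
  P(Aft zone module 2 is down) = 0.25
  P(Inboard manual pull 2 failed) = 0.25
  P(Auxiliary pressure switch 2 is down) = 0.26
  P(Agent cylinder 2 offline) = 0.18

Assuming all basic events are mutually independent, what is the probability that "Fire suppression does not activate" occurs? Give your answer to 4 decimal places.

0.1800

P(Release chain lost) [OR] = 1 − (1−0.07) × (1−0.30) = 0.349000
P(Zone B down) [AND] = 0.09 × 0.18 × 0.12 × 0.03 = 0.000058
P(Manual path fails) [AND] = 0.35 × 0.39 = 0.136500
P(Agent supply inoperative) [AND] = 0.349000 × 0.000058 × 0.136500 = 0.000003
P(Zone A lost) [AND] = 0.26 × 0.31 = 0.080600
P(Detection loop unavailable) [AND] = 0.080600 × 0.09 × 0.37 = 0.002684
P(Release chain 2 down) [AND] = 0.25 × 0.25 × 0.26 = 0.016250
P(Zone B 2 fails) [AND] = 0.09 × 0.002684 × 0.016250 = 0.000004
P(Fire suppression does not activate) [OR] = 1 − (1−0.000003) × (1−0.000004) × (1−0.18) = 0.180006
Rounded to 4 decimal places: P(Fire suppression does not activate) ≈ 0.1800.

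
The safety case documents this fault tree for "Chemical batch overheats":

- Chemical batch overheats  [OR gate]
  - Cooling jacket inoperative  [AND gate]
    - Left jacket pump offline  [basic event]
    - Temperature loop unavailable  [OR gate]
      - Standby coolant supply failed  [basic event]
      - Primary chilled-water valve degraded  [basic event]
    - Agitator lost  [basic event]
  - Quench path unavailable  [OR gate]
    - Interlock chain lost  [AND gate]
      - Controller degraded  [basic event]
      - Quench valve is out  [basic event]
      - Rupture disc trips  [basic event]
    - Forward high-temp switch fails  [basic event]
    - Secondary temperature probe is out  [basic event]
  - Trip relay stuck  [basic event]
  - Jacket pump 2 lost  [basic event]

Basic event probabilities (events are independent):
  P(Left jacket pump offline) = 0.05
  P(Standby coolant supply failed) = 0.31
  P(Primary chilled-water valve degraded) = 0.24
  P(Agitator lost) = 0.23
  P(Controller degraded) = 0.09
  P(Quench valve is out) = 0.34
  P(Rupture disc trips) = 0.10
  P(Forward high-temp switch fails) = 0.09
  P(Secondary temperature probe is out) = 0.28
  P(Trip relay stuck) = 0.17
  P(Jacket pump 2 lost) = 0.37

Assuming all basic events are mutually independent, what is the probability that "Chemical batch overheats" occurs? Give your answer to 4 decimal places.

0.6603

P(Temperature loop unavailable) [OR] = 1 − (1−0.31) × (1−0.24) = 0.475600
P(Cooling jacket inoperative) [AND] = 0.05 × 0.475600 × 0.23 = 0.005469
P(Interlock chain lost) [AND] = 0.09 × 0.34 × 0.10 = 0.003060
P(Quench path unavailable) [OR] = 1 − (1−0.003060) × (1−0.09) × (1−0.28) = 0.346805
P(Chemical batch overheats) [OR] = 1 − (1−0.005469) × (1−0.346805) × (1−0.17) × (1−0.37) = 0.660312
Rounded to 4 decimal places: P(Chemical batch overheats) ≈ 0.6603.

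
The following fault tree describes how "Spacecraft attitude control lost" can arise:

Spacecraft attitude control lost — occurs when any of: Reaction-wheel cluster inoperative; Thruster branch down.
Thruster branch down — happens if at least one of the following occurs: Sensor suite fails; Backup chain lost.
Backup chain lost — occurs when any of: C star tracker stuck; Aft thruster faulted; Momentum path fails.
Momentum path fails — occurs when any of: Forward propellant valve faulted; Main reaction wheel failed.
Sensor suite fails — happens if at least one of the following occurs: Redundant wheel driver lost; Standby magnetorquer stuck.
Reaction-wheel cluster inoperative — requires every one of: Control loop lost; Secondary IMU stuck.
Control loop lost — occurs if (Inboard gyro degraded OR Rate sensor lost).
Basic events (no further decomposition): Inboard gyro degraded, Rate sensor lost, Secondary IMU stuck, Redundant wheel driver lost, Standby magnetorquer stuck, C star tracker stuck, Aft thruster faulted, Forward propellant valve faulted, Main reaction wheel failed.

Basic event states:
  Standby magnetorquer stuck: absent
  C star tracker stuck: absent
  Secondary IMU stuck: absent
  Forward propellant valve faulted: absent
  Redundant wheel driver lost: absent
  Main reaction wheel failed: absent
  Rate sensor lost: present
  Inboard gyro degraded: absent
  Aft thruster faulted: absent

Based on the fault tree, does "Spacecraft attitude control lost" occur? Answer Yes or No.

Control loop lost [OR]: Inboard gyro degraded=not, Rate sensor lost=occurs → at least one input occurs → occurs.
Reaction-wheel cluster inoperative [AND]: Control loop lost=occurs, Secondary IMU stuck=not → not all inputs occur → does not occur.
Sensor suite fails [OR]: Redundant wheel driver lost=not, Standby magnetorquer stuck=not → no input occurs → does not occur.
Momentum path fails [OR]: Forward propellant valve faulted=not, Main reaction wheel failed=not → no input occurs → does not occur.
Backup chain lost [OR]: C star tracker stuck=not, Aft thruster faulted=not, Momentum path fails=not → no input occurs → does not occur.
Thruster branch down [OR]: Sensor suite fails=not, Backup chain lost=not → no input occurs → does not occur.
Spacecraft attitude control lost [OR]: Reaction-wheel cluster inoperative=not, Thruster branch down=not → no input occurs → does not occur.

No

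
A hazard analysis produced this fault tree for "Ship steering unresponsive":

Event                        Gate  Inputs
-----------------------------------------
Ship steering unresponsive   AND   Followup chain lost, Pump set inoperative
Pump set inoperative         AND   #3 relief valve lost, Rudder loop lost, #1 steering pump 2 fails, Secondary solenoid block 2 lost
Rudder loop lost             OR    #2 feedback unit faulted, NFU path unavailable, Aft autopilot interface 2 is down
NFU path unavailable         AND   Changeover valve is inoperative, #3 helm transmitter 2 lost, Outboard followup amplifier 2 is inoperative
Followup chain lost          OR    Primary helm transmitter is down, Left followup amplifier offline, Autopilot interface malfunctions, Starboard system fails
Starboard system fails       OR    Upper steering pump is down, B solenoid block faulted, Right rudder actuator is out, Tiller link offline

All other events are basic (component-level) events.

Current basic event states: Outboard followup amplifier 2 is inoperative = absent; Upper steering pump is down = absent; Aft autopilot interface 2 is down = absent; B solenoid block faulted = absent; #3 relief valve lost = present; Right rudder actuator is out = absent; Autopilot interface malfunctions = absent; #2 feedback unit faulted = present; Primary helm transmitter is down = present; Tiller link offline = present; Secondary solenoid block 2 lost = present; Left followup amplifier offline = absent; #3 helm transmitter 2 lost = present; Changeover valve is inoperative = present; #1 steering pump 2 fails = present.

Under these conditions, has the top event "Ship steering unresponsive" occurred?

Yes

Starboard system fails [OR]: Upper steering pump is down=not, B solenoid block faulted=not, Right rudder actuator is out=not, Tiller link offline=occurs → at least one input occurs → occurs.
Followup chain lost [OR]: Primary helm transmitter is down=occurs, Left followup amplifier offline=not, Autopilot interface malfunctions=not, Starboard system fails=occurs → at least one input occurs → occurs.
NFU path unavailable [AND]: Changeover valve is inoperative=occurs, #3 helm transmitter 2 lost=occurs, Outboard followup amplifier 2 is inoperative=not → not all inputs occur → does not occur.
Rudder loop lost [OR]: #2 feedback unit faulted=occurs, NFU path unavailable=not, Aft autopilot interface 2 is down=not → at least one input occurs → occurs.
Pump set inoperative [AND]: #3 relief valve lost=occurs, Rudder loop lost=occurs, #1 steering pump 2 fails=occurs, Secondary solenoid block 2 lost=occurs → all inputs occur → occurs.
Ship steering unresponsive [AND]: Followup chain lost=occurs, Pump set inoperative=occurs → all inputs occur → occurs.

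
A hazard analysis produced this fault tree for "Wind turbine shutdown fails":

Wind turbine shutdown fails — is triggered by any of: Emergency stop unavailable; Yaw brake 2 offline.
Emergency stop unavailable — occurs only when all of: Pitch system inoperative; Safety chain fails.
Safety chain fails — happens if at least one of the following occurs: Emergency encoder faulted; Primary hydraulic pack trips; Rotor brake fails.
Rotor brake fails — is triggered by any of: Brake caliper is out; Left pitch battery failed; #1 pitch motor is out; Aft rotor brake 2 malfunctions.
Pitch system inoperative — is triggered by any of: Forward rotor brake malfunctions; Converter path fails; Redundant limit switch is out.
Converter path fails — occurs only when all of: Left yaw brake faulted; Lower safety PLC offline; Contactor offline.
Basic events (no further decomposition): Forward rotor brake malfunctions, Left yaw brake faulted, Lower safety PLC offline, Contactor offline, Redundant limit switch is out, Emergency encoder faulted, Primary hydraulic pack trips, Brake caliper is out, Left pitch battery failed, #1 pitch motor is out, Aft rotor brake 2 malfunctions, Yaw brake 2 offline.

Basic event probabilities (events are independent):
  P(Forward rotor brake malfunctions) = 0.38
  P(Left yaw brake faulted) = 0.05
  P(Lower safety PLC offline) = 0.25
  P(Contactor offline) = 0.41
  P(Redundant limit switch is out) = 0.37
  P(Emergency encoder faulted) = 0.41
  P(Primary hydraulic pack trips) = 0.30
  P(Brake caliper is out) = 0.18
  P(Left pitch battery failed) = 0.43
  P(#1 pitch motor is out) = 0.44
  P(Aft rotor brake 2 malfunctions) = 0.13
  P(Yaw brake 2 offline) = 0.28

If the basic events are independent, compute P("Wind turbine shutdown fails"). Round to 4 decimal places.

P(Converter path fails) [AND] = 0.05 × 0.25 × 0.41 = 0.005125
P(Pitch system inoperative) [OR] = 1 − (1−0.38) × (1−0.005125) × (1−0.37) = 0.611402
P(Rotor brake fails) [OR] = 1 − (1−0.18) × (1−0.43) × (1−0.44) × (1−0.13) = 0.772283
P(Safety chain fails) [OR] = 1 − (1−0.41) × (1−0.30) × (1−0.772283) = 0.905953
P(Emergency stop unavailable) [AND] = 0.611402 × 0.905953 = 0.553901
P(Wind turbine shutdown fails) [OR] = 1 − (1−0.553901) × (1−0.28) = 0.678809
Rounded to 4 decimal places: P(Wind turbine shutdown fails) ≈ 0.6788.

0.6788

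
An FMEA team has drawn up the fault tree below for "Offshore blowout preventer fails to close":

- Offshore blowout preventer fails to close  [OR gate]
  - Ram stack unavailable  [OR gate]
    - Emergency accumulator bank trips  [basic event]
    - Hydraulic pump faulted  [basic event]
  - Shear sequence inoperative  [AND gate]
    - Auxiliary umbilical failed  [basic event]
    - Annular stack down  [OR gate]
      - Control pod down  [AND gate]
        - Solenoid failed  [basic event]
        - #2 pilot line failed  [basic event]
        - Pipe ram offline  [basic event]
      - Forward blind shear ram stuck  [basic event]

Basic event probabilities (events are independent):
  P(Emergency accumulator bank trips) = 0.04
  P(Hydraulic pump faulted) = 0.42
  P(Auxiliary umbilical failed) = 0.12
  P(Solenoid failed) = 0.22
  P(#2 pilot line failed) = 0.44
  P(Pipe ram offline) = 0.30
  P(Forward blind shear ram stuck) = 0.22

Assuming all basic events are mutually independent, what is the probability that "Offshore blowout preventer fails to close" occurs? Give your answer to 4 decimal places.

0.4594

P(Ram stack unavailable) [OR] = 1 − (1−0.04) × (1−0.42) = 0.443200
P(Control pod down) [AND] = 0.22 × 0.44 × 0.30 = 0.029040
P(Annular stack down) [OR] = 1 − (1−0.029040) × (1−0.22) = 0.242651
P(Shear sequence inoperative) [AND] = 0.12 × 0.242651 = 0.029118
P(Offshore blowout preventer fails to close) [OR] = 1 − (1−0.443200) × (1−0.029118) = 0.459413
Rounded to 4 decimal places: P(Offshore blowout preventer fails to close) ≈ 0.4594.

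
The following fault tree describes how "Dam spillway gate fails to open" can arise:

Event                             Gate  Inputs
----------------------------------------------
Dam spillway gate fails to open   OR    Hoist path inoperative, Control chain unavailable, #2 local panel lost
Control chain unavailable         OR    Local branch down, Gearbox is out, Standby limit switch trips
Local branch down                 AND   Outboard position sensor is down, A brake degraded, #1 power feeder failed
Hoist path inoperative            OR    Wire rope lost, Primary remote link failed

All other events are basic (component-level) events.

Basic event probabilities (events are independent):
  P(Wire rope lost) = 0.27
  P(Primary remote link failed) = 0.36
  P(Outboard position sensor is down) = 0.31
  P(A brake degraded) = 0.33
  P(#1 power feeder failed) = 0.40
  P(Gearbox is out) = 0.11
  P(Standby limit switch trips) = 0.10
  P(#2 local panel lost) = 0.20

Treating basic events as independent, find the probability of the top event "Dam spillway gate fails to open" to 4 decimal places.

P(Hoist path inoperative) [OR] = 1 − (1−0.27) × (1−0.36) = 0.532800
P(Local branch down) [AND] = 0.31 × 0.33 × 0.40 = 0.040920
P(Control chain unavailable) [OR] = 1 − (1−0.040920) × (1−0.11) × (1−0.10) = 0.231777
P(Dam spillway gate fails to open) [OR] = 1 − (1−0.532800) × (1−0.231777) × (1−0.20) = 0.712869
Rounded to 4 decimal places: P(Dam spillway gate fails to open) ≈ 0.7129.

0.7129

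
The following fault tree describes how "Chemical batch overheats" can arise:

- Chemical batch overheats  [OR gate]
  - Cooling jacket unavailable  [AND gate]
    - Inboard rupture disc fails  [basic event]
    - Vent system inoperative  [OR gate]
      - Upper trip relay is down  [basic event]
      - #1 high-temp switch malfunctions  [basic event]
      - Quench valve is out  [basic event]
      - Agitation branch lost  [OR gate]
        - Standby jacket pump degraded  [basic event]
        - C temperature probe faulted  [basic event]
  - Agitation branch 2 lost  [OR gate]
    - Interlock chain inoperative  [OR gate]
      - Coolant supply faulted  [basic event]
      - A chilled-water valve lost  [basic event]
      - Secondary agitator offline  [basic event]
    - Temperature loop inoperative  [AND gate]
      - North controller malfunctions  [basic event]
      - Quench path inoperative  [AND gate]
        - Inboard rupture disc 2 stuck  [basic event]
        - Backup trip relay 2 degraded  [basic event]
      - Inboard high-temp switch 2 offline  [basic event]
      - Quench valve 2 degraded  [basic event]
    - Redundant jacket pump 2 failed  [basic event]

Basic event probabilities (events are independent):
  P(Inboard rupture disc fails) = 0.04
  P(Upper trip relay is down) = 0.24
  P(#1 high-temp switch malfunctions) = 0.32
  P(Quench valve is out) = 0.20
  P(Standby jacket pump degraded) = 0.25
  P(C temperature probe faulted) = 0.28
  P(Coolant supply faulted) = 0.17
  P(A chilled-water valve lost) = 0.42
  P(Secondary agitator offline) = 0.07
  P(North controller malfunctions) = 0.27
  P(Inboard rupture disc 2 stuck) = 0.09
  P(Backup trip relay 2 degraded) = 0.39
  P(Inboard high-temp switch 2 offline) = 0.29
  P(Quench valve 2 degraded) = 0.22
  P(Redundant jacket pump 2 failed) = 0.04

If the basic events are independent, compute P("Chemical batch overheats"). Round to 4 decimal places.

P(Agitation branch lost) [OR] = 1 − (1−0.25) × (1−0.28) = 0.460000
P(Vent system inoperative) [OR] = 1 − (1−0.24) × (1−0.32) × (1−0.20) × (1−0.460000) = 0.776742
P(Cooling jacket unavailable) [AND] = 0.04 × 0.776742 = 0.031070
P(Interlock chain inoperative) [OR] = 1 − (1−0.17) × (1−0.42) × (1−0.07) = 0.552298
P(Quench path inoperative) [AND] = 0.09 × 0.39 = 0.035100
P(Temperature loop inoperative) [AND] = 0.27 × 0.035100 × 0.29 × 0.22 = 0.000605
P(Agitation branch 2 lost) [OR] = 1 − (1−0.552298) × (1−0.000605) × (1−0.04) = 0.570466
P(Chemical batch overheats) [OR] = 1 − (1−0.031070) × (1−0.570466) = 0.583812
Rounded to 4 decimal places: P(Chemical batch overheats) ≈ 0.5838.

0.5838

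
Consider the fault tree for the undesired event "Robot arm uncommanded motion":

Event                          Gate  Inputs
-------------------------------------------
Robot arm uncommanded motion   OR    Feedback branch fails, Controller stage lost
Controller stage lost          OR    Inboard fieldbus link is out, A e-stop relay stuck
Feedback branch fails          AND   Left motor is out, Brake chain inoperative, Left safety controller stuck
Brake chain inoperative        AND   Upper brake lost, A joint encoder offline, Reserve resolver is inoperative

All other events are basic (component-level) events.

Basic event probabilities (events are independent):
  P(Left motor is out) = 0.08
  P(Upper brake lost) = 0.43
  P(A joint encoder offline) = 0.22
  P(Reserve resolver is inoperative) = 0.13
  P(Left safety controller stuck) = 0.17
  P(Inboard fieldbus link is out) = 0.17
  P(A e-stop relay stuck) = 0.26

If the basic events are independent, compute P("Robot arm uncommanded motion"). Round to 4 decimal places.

P(Brake chain inoperative) [AND] = 0.43 × 0.22 × 0.13 = 0.012298
P(Feedback branch fails) [AND] = 0.08 × 0.012298 × 0.17 = 0.000167
P(Controller stage lost) [OR] = 1 − (1−0.17) × (1−0.26) = 0.385800
P(Robot arm uncommanded motion) [OR] = 1 − (1−0.000167) × (1−0.385800) = 0.385903
Rounded to 4 decimal places: P(Robot arm uncommanded motion) ≈ 0.3859.

0.3859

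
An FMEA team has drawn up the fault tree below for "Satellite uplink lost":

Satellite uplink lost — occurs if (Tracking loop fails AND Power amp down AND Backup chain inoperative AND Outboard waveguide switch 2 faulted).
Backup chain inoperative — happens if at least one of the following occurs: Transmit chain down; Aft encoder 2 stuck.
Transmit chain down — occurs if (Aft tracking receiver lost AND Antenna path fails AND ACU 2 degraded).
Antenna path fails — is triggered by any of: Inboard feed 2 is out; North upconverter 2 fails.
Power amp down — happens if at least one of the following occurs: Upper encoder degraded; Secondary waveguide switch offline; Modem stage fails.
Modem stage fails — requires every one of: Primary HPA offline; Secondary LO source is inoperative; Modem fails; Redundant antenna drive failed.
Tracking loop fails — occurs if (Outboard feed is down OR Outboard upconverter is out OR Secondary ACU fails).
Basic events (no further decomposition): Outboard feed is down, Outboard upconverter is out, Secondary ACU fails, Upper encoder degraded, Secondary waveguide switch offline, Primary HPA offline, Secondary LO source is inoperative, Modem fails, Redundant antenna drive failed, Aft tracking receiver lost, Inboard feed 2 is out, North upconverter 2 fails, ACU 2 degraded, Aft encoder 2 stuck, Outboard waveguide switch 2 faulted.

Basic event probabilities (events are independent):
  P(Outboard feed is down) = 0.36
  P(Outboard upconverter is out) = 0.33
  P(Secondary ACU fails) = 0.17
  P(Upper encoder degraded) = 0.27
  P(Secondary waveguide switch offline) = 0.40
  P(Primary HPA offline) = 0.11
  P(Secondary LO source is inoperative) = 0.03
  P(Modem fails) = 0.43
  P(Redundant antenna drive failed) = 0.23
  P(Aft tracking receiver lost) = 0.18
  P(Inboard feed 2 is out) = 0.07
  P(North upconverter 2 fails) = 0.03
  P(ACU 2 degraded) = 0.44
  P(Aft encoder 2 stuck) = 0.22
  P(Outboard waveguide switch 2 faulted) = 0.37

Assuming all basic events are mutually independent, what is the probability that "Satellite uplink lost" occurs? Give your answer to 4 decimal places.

P(Tracking loop fails) [OR] = 1 − (1−0.36) × (1−0.33) × (1−0.17) = 0.644096
P(Modem stage fails) [AND] = 0.11 × 0.03 × 0.43 × 0.23 = 0.000326
P(Power amp down) [OR] = 1 − (1−0.27) × (1−0.40) × (1−0.000326) = 0.562143
P(Antenna path fails) [OR] = 1 − (1−0.07) × (1−0.03) = 0.097900
P(Transmit chain down) [AND] = 0.18 × 0.097900 × 0.44 = 0.007754
P(Backup chain inoperative) [OR] = 1 − (1−0.007754) × (1−0.22) = 0.226048
P(Satellite uplink lost) [AND] = 0.644096 × 0.562143 × 0.226048 × 0.37 = 0.030283
Rounded to 4 decimal places: P(Satellite uplink lost) ≈ 0.0303.

0.0303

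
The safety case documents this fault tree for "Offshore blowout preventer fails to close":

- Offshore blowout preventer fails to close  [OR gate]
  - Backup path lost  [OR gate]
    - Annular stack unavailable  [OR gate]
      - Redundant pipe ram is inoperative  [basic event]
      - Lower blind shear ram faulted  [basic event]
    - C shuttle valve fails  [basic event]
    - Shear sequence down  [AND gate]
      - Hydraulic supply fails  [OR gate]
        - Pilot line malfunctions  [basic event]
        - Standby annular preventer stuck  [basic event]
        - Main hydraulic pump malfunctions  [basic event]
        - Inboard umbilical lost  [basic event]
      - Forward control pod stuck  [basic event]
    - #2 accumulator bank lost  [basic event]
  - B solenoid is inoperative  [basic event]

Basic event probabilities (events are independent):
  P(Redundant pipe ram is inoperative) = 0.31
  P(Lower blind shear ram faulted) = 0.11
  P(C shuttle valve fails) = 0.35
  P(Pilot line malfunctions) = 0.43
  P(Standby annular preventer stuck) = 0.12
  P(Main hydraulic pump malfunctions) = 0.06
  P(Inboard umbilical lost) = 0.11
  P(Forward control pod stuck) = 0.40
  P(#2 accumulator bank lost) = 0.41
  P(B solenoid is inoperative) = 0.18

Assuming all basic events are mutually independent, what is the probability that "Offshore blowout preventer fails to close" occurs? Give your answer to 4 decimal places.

P(Annular stack unavailable) [OR] = 1 − (1−0.31) × (1−0.11) = 0.385900
P(Hydraulic supply fails) [OR] = 1 − (1−0.43) × (1−0.12) × (1−0.06) × (1−0.11) = 0.580361
P(Shear sequence down) [AND] = 0.580361 × 0.40 = 0.232144
P(Backup path lost) [OR] = 1 − (1−0.385900) × (1−0.35) × (1−0.232144) × (1−0.41) = 0.819164
P(Offshore blowout preventer fails to close) [OR] = 1 − (1−0.819164) × (1−0.18) = 0.851714
Rounded to 4 decimal places: P(Offshore blowout preventer fails to close) ≈ 0.8517.

0.8517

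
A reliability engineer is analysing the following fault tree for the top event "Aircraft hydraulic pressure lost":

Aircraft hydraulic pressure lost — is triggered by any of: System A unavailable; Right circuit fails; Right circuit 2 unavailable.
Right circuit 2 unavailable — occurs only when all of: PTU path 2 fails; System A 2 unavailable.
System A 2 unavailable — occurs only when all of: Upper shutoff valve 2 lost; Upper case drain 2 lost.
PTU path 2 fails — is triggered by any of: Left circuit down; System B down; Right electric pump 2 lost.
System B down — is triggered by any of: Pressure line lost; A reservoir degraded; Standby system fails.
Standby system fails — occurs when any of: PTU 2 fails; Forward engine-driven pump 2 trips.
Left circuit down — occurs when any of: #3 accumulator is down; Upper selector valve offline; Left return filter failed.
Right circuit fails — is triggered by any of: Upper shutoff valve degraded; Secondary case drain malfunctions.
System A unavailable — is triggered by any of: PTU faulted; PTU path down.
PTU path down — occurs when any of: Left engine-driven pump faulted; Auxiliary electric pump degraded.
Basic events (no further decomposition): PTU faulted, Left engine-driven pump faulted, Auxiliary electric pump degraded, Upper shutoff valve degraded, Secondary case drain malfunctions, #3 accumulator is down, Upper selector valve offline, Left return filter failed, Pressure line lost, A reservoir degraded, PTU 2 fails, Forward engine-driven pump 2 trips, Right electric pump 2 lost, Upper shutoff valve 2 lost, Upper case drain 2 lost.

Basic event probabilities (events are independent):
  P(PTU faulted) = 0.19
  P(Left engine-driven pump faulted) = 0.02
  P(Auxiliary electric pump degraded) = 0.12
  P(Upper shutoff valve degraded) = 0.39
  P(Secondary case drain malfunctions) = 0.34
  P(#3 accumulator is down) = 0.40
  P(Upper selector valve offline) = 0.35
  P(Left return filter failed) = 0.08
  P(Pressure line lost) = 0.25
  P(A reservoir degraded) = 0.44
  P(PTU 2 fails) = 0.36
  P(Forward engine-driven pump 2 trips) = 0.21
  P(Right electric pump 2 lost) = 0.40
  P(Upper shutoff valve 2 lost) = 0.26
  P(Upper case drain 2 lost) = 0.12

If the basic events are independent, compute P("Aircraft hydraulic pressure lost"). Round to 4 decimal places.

P(PTU path down) [OR] = 1 − (1−0.02) × (1−0.12) = 0.137600
P(System A unavailable) [OR] = 1 − (1−0.19) × (1−0.137600) = 0.301456
P(Right circuit fails) [OR] = 1 − (1−0.39) × (1−0.34) = 0.597400
P(Left circuit down) [OR] = 1 − (1−0.40) × (1−0.35) × (1−0.08) = 0.641200
P(Standby system fails) [OR] = 1 − (1−0.36) × (1−0.21) = 0.494400
P(System B down) [OR] = 1 − (1−0.25) × (1−0.44) × (1−0.494400) = 0.787648
P(PTU path 2 fails) [OR] = 1 − (1−0.641200) × (1−0.787648) × (1−0.40) = 0.954285
P(System A 2 unavailable) [AND] = 0.26 × 0.12 = 0.031200
P(Right circuit 2 unavailable) [AND] = 0.954285 × 0.031200 = 0.029774
P(Aircraft hydraulic pressure lost) [OR] = 1 − (1−0.301456) × (1−0.597400) × (1−0.029774) = 0.727140
Rounded to 4 decimal places: P(Aircraft hydraulic pressure lost) ≈ 0.7271.

0.7271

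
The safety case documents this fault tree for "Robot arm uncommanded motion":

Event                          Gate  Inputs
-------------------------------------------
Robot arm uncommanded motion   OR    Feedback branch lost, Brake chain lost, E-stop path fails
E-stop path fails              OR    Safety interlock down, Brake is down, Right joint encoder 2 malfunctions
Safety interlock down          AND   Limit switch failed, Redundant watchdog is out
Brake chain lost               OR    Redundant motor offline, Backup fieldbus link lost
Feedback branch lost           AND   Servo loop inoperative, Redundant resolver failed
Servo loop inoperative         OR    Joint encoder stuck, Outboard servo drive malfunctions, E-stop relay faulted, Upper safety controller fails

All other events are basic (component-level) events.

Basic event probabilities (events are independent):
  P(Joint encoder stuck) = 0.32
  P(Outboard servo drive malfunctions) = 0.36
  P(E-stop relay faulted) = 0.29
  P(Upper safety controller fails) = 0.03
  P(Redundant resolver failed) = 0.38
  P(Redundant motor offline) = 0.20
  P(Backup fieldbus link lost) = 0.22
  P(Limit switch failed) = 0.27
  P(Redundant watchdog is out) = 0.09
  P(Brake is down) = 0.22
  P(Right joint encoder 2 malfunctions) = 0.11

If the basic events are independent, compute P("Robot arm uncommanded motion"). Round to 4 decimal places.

0.6898

P(Servo loop inoperative) [OR] = 1 − (1−0.32) × (1−0.36) × (1−0.29) × (1−0.03) = 0.700278
P(Feedback branch lost) [AND] = 0.700278 × 0.38 = 0.266106
P(Brake chain lost) [OR] = 1 − (1−0.20) × (1−0.22) = 0.376000
P(Safety interlock down) [AND] = 0.27 × 0.09 = 0.024300
P(E-stop path fails) [OR] = 1 − (1−0.024300) × (1−0.22) × (1−0.11) = 0.322669
P(Robot arm uncommanded motion) [OR] = 1 − (1−0.266106) × (1−0.376000) × (1−0.322669) = 0.689816
Rounded to 4 decimal places: P(Robot arm uncommanded motion) ≈ 0.6898.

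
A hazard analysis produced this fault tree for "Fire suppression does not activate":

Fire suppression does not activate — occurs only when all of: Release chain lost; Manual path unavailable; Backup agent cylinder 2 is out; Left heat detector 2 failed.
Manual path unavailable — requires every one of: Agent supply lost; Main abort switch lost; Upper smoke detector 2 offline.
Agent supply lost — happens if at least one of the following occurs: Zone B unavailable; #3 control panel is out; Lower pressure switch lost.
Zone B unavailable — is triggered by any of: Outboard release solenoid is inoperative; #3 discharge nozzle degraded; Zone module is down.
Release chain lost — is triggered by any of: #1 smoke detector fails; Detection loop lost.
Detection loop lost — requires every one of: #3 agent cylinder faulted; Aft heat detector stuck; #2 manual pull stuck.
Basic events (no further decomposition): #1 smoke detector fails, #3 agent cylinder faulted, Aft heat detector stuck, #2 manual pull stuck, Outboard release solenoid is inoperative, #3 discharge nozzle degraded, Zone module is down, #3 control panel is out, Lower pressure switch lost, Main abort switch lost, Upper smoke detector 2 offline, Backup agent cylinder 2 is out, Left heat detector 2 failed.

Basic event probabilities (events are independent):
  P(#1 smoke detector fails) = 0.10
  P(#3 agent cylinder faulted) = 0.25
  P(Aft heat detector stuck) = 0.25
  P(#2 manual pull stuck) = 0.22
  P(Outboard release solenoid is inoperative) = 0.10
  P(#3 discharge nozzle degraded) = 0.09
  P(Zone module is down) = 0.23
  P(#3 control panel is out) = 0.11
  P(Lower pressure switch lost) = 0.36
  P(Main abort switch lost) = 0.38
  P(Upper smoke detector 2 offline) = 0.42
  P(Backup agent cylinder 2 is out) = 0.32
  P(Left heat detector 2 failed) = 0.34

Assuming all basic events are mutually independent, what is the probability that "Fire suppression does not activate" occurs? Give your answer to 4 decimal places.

P(Detection loop lost) [AND] = 0.25 × 0.25 × 0.22 = 0.013750
P(Release chain lost) [OR] = 1 − (1−0.10) × (1−0.013750) = 0.112375
P(Zone B unavailable) [OR] = 1 − (1−0.10) × (1−0.09) × (1−0.23) = 0.369370
P(Agent supply lost) [OR] = 1 − (1−0.369370) × (1−0.11) × (1−0.36) = 0.640793
P(Manual path unavailable) [AND] = 0.640793 × 0.38 × 0.42 = 0.102271
P(Fire suppression does not activate) [AND] = 0.112375 × 0.102271 × 0.32 × 0.34 = 0.001250
Rounded to 4 decimal places: P(Fire suppression does not activate) ≈ 0.0013.

0.0013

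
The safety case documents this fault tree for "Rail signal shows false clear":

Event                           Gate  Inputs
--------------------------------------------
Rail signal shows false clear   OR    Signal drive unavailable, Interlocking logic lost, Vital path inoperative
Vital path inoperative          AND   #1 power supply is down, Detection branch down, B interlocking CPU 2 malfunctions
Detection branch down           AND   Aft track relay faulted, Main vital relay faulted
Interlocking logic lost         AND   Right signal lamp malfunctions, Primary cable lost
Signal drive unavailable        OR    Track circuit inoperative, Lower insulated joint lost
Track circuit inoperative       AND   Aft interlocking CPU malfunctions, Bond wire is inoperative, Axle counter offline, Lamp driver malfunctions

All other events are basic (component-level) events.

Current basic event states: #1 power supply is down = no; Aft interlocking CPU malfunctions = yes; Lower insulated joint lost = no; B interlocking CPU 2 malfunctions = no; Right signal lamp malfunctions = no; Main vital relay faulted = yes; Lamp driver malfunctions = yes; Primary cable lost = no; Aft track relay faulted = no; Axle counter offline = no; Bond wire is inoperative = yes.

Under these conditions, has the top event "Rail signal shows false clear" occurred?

No

Track circuit inoperative [AND]: Aft interlocking CPU malfunctions=occurs, Bond wire is inoperative=occurs, Axle counter offline=not, Lamp driver malfunctions=occurs → not all inputs occur → does not occur.
Signal drive unavailable [OR]: Track circuit inoperative=not, Lower insulated joint lost=not → no input occurs → does not occur.
Interlocking logic lost [AND]: Right signal lamp malfunctions=not, Primary cable lost=not → not all inputs occur → does not occur.
Detection branch down [AND]: Aft track relay faulted=not, Main vital relay faulted=occurs → not all inputs occur → does not occur.
Vital path inoperative [AND]: #1 power supply is down=not, Detection branch down=not, B interlocking CPU 2 malfunctions=not → not all inputs occur → does not occur.
Rail signal shows false clear [OR]: Signal drive unavailable=not, Interlocking logic lost=not, Vital path inoperative=not → no input occurs → does not occur.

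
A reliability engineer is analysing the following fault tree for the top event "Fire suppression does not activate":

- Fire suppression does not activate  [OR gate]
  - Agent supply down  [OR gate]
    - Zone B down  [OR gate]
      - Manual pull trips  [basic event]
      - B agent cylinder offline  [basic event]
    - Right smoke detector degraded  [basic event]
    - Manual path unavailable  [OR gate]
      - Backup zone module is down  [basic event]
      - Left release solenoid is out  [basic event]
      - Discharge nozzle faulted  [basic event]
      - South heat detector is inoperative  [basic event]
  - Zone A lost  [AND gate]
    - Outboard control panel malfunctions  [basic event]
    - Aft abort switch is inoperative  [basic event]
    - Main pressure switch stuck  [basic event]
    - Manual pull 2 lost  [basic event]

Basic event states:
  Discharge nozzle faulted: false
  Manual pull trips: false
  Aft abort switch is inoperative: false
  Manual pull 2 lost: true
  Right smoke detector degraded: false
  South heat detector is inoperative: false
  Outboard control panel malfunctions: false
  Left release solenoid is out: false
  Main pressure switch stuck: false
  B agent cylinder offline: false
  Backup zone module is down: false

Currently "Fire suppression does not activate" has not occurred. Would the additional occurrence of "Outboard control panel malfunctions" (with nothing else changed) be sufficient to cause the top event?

No

Counterfactual: set "Outboard control panel malfunctions" to occurred.
Zone B down [OR]: Manual pull trips=not, B agent cylinder offline=not → no input occurs → does not occur.
Manual path unavailable [OR]: Backup zone module is down=not, Left release solenoid is out=not, Discharge nozzle faulted=not, South heat detector is inoperative=not → no input occurs → does not occur.
Agent supply down [OR]: Zone B down=not, Right smoke detector degraded=not, Manual path unavailable=not → no input occurs → does not occur.
Zone A lost [AND]: Outboard control panel malfunctions=occurs, Aft abort switch is inoperative=not, Main pressure switch stuck=not, Manual pull 2 lost=occurs → not all inputs occur → does not occur.
Fire suppression does not activate [OR]: Agent supply down=not, Zone A lost=not → no input occurs → does not occur.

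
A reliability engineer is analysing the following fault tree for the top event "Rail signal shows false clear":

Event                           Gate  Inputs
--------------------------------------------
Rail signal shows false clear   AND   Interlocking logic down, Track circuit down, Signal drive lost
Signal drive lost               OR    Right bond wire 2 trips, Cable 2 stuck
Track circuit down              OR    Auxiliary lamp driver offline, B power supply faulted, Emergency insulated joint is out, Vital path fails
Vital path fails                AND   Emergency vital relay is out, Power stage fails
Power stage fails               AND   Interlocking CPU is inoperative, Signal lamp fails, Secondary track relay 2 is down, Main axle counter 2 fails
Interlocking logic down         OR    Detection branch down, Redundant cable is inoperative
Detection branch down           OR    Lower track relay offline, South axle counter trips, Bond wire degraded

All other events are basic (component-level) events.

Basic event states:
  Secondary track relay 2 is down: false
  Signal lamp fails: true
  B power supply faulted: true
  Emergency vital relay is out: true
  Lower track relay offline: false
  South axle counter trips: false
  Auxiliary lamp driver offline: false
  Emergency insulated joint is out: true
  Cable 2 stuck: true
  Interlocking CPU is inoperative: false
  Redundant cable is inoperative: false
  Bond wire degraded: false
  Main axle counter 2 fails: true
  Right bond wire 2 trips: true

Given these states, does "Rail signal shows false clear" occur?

Detection branch down [OR]: Lower track relay offline=not, South axle counter trips=not, Bond wire degraded=not → no input occurs → does not occur.
Interlocking logic down [OR]: Detection branch down=not, Redundant cable is inoperative=not → no input occurs → does not occur.
Power stage fails [AND]: Interlocking CPU is inoperative=not, Signal lamp fails=occurs, Secondary track relay 2 is down=not, Main axle counter 2 fails=occurs → not all inputs occur → does not occur.
Vital path fails [AND]: Emergency vital relay is out=occurs, Power stage fails=not → not all inputs occur → does not occur.
Track circuit down [OR]: Auxiliary lamp driver offline=not, B power supply faulted=occurs, Emergency insulated joint is out=occurs, Vital path fails=not → at least one input occurs → occurs.
Signal drive lost [OR]: Right bond wire 2 trips=occurs, Cable 2 stuck=occurs → at least one input occurs → occurs.
Rail signal shows false clear [AND]: Interlocking logic down=not, Track circuit down=occurs, Signal drive lost=occurs → not all inputs occur → does not occur.

No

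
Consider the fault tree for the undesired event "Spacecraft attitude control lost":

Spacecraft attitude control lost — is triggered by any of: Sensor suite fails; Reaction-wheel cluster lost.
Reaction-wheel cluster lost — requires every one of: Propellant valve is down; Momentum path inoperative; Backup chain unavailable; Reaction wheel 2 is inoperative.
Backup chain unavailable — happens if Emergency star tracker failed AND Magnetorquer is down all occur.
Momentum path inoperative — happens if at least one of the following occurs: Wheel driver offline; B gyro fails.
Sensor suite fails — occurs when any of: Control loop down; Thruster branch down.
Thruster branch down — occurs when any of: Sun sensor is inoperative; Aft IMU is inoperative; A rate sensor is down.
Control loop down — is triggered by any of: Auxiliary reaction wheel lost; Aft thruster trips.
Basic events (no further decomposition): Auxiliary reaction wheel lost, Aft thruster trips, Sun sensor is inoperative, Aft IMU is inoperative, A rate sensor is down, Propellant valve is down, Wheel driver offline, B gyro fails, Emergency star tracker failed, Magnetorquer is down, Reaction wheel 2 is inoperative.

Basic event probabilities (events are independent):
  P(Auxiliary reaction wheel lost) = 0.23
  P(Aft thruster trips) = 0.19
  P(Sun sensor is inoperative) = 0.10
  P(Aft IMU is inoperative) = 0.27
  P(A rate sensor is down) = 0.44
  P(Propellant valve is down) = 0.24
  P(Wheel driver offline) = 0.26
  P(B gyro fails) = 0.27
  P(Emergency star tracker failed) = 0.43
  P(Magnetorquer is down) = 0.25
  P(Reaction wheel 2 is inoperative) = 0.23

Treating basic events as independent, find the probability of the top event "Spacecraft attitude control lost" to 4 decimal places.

P(Control loop down) [OR] = 1 − (1−0.23) × (1−0.19) = 0.376300
P(Thruster branch down) [OR] = 1 − (1−0.10) × (1−0.27) × (1−0.44) = 0.632080
P(Sensor suite fails) [OR] = 1 − (1−0.376300) × (1−0.632080) = 0.770528
P(Momentum path inoperative) [OR] = 1 − (1−0.26) × (1−0.27) = 0.459800
P(Backup chain unavailable) [AND] = 0.43 × 0.25 = 0.107500
P(Reaction-wheel cluster lost) [AND] = 0.24 × 0.459800 × 0.107500 × 0.23 = 0.002728
P(Spacecraft attitude control lost) [OR] = 1 − (1−0.770528) × (1−0.002728) = 0.771154
Rounded to 4 decimal places: P(Spacecraft attitude control lost) ≈ 0.7712.

0.7712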